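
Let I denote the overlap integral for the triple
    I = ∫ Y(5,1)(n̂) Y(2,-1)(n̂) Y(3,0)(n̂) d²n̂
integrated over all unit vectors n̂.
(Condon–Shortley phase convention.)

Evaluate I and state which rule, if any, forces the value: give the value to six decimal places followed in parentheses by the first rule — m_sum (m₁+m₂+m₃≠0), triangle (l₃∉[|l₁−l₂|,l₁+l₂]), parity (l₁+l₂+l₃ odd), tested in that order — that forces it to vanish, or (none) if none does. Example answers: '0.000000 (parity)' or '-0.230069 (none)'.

-0.214318 (none)

m-sum 0 ✓  L=10 even ✓  3≤3≤7 ✓
Π(2lᵢ+1) = 11×5×7 = 385
triangle coeff Δ(5,2,3) = 1/2310
Σ_t [2,2]: t=2:+1/144 = 1/144
(3j)²=10/231 [(5 2 3; 0 0 0)], sign=-1
Σ_t [1,1]: t=1:−1/216 = -1/216
(3j)²=8/231 [(5 2 3; 1 -1 0)], sign=+1
⇒ 4πI² = 400/693
I = (-1)√(400/693/(4π)) = -0.21431790
No selection rule forces the value: the integral is nonzero (none).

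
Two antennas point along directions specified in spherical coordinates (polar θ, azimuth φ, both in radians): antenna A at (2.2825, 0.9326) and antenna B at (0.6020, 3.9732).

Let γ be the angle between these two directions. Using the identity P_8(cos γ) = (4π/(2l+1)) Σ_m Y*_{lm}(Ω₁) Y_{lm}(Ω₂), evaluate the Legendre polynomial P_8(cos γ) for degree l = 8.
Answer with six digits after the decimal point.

Expand P_8 via completeness: Σ_{m} conj(Y_{8,m}) at Ω₁ times Y_{8,m} at Ω₂ —
  m=-8: Y*=(0.021352, 0.051477)  Y=(0.005083, -0.001970)  product (0.000210, 0.000220)
  m=-7: Y*=(-0.186523, -0.046638)  Y=(-0.028409, -0.014144)  product (0.004639, 0.003963)
  m=-6: Y*=(0.296102, -0.243184)  Y=(0.031226, 0.109724)  product (0.035929, 0.024896)
  m=-5: Y*=(0.022188, 0.448882)  Y=(0.147717, -0.238595)  product (0.110379, 0.061013)
  m=-4: Y*=(-0.160660, -0.107293)  Y=(-0.455959, 0.085251)  product (0.082401, 0.035225)
  m=-3: Y*=(-0.231892, 0.083019)  Y=(0.347957, 0.262750)  product (-0.102502, -0.032042)
  m=-2: Y*=(0.098976, -0.326421)  Y=(-0.002437, -0.026296)  product (-0.008825, -0.001807)
  m=-1: Y*=(-0.058688, -0.079122)  Y=(0.272844, -0.299302)  product (-0.039694, -0.004023)
  m=+0: Y*=(0.356353, -0.000000)  Y=(-0.164976, 0.000000)  product (-0.058789, 0.000000)
  m=+1: Y*=(0.058688, -0.079122)  Y=(-0.272844, -0.299302)  product (-0.039694, 0.004023)
  m=+2: Y*=(0.098976, 0.326421)  Y=(-0.002437, 0.026296)  product (-0.008825, 0.001807)
  m=+3: Y*=(0.231892, 0.083019)  Y=(-0.347957, 0.262750)  product (-0.102502, 0.032042)
  m=+4: Y*=(-0.160660, 0.107293)  Y=(-0.455959, -0.085251)  product (0.082401, -0.035225)
  m=+5: Y*=(-0.022188, 0.448882)  Y=(-0.147717, -0.238595)  product (0.110379, -0.061013)
  m=+6: Y*=(0.296102, 0.243184)  Y=(0.031226, -0.109724)  product (0.035929, -0.024896)
  m=+7: Y*=(0.186523, -0.046638)  Y=(0.028409, -0.014144)  product (0.004639, -0.003963)
  m=+8: Y*=(0.021352, -0.051477)  Y=(0.005083, 0.001970)  product (0.000210, -0.000220)
Σ over m = (0.106285, 0.000000); ×(4π/17) → (0.078566, 0.000000). Real part: 0.078566

0.078566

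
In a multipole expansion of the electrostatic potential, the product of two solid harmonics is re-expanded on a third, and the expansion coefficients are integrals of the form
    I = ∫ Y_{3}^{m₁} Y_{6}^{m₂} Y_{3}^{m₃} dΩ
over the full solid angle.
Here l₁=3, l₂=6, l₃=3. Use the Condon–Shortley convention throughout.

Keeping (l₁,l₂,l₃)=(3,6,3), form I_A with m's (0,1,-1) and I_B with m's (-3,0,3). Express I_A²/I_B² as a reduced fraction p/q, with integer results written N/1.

Shared (l₁,l₂,l₃)=(3,6,3): N and (l;000)² cancel in I_A²/I_B².
A: Δ = 6!·0!·6!/13! = 1/12012; Racah Σ t=3..3: t=3:−1/1728 = -1/1728; ⇒ 3j(3 6 3; 0 1 -1)² = 25/858, sgn -1
B: Δ = 6!·0!·6!/13! = 1/12012; Racah Σ t=6..6: t=6:+1/518400 = 1/518400; ⇒ 3j(3 6 3; -3 0 3)² = 1/12012, sgn +1
I_A²/I_B² = (25/858)/(1/12012) = 350/1

350/1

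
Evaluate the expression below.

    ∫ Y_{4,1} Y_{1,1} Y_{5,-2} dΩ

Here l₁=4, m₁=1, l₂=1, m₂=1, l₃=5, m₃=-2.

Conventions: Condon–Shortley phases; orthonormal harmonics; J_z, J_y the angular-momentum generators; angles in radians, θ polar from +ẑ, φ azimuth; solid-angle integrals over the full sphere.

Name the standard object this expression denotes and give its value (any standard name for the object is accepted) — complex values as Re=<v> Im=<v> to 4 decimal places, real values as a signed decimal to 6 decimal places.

This is a Gaunt coefficient — the integral of a triple product of spherical harmonics over the sphere.
m-sum 0 ✓  L=10 even ✓  3≤5≤5 ✓
Π(2lᵢ+1) = 9×3×11 = 297
triangle coeff Δ(4,1,5) = 1/495
Σ_t [0,0]: t=0:+1/576 = 1/576
(3j)²=5/99 [(4 1 5; 0 0 0)], sign=-1
Σ_t [0,0]: t=0:+1/1440 = 1/1440
(3j)²=7/165 [(4 1 5; 1 1 -2)], sign=-1
⇒ 4πI² = 7/11
I = (+1)√(7/11/(4π)) = 0.22503380

Gaunt coefficient, +0.225034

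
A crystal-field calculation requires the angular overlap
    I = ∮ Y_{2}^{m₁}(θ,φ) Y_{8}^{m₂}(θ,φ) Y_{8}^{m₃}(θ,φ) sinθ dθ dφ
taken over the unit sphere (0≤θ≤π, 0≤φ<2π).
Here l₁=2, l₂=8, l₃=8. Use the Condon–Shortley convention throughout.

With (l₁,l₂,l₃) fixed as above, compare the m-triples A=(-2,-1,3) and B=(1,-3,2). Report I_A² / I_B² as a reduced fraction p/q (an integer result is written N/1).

l's match ⇒ only the (l;m) 3-j factors differ between A and B.
A: triangle coeff Δ(2,8,8) = 1/348840; Σ_t [2,2]: t=2:+1/174182400 = 1/174182400; (3j)²=77/3876 [(2 8 8; -2 -1 3)], sign=-1
B: triangle coeff Δ(2,8,8) = 1/348840; Σ_t [0,1]: t=0:+1/87091200 t=1:−1/174182400 = 1/174182400; (3j)²=55/7752 [(2 8 8; 1 -3 2)], sign=+1
I_A²/I_B² = (77/3876)/(55/7752) = 14/5

14/5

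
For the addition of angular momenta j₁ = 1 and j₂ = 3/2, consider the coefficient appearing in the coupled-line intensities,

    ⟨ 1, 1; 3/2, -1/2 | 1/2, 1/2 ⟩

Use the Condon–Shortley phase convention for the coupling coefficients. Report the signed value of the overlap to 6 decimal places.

+√(1/6) ≈ +0.408248

j₁+j₂−J=2  J+j₁−j₂=0  J−j₁+j₂=1  j₁+j₂+J+1=4
(j₁±m₁, j₂±m₂, J±M) = (2,0,1,2,1,0)
P² = 2/3
sum k=0..0:
  [0] +1/2 = 1/2
S = 1/2
C² = P²·S² = 1/6 ; C = +0.408248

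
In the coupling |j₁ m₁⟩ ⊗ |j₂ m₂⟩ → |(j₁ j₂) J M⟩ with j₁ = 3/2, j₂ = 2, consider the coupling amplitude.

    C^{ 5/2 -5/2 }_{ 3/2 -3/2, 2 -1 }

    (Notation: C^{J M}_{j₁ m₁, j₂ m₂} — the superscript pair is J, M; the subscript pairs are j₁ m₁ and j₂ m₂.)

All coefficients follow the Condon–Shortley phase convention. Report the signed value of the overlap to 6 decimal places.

triangle: 1!*2!*3!/7! = 12/5040
(j±m)!: 0!*3!*1!*3!*0!*5! = 4320
prefactor² = (2J+1)*Δ*N² = 432/7
  k=1: −1/(1!*0!*2!*0!*0!*3!) = -1/12
Σ = -1/12  ⇒  CG² = 432/7*(-1/12)² = 3/7
CG = −√(3/7) = -0.654654

-0.654654  (= −√(3/7))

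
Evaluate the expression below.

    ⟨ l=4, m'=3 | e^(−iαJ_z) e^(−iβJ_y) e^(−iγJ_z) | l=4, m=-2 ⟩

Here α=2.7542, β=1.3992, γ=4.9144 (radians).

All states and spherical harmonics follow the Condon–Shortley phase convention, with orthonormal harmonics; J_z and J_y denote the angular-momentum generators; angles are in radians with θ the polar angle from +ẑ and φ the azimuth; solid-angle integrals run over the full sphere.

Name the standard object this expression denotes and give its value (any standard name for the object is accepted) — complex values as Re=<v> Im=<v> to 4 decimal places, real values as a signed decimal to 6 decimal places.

Wigner D-matrix element, Re=-0.0020 Im=-0.4251

This is a Wigner D-matrix element — the rotation-matrix element ⟨l m'| R(α,β,γ) |l m⟩ in the angular-momentum basis.
Split into d^4_{3,-2}(β=1.3992) × two z-phases.
Half-angle: c=0.765100, s=0.643912. N=√(5040·1·2·720)=2693.993318
k∈{0,1} keeps every argument non-negative
  k=0: (−1)^5·2693.9933/(240)·0.7651^3·0.6439^5 = -0.556508
  k=1: (−1)^6·2693.9933/(720)·0.7651^1·0.6439^7 = +0.131391
d^4_{3,-2}(1.3992) = -0.556508 +0.131391 = -0.425116
Phases: e^{-i·(3)·2.7542}=-0.397342-0.917671i, e^{-i·(-2)·4.9144}=-0.919487-0.393120i ⇒ D=-0.001954-0.425112i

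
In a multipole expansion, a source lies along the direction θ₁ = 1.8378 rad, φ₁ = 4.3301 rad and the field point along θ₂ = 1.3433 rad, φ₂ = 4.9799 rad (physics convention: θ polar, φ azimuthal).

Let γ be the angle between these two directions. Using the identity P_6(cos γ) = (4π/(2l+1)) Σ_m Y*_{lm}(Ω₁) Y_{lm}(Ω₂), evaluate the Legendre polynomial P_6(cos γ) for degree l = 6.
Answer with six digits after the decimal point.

-0.088361

Addition theorem: P_6(cos γ) = (4π/13) Σ_m Y*_{lm}(Ω₁) Y_{lm}(Ω₂), m = −6…6:
  m=-6: (0.25740 + 0.29174j) × (0.01415 + 0.41281j) = -0.11679 + 0.11038j  (running Σ = -0.11679 + 0.11038j)
  m=-5: (0.34747 - 0.12317j) × (0.32228 + 0.07656j) = 0.12141 - 0.01309j  (running Σ = 0.00462 + 0.09729j)
  m=-4: (-0.00301 + 0.07229j) × (-0.06796 + 0.12418j) = -0.00877 - 0.00529j  (running Σ = -0.00415 + 0.09201j)
  m=-3: (0.31410 + 0.14175j) × (0.23841 + 0.23038j) = 0.04223 + 0.10615j  (running Σ = 0.03808 + 0.19816j)
  m=-2: (0.02036 - 0.01953j) × (-0.04515 + 0.02676j) = -0.00040 + 0.00143j  (running Σ = 0.03768 + 0.19959j)
  m=-1: (0.12013 + 0.29879j) × (0.08517 + 0.31074j) = -0.08261 + 0.06278j  (running Σ = -0.04493 + 0.26237j)
  m=0: (0.05472 + 0.00000j) × (-0.02820 + 0.00000j) = -0.00154 + 0.00000j  (running Σ = -0.04648 + 0.26237j)
  m=1: (-0.12013 + 0.29879j) × (-0.08517 + 0.31074j) = -0.08261 - 0.06278j  (running Σ = -0.12909 + 0.19959j)
  m=2: (0.02036 + 0.01953j) × (-0.04515 - 0.02676j) = -0.00040 - 0.00143j  (running Σ = -0.12949 + 0.19816j)
  m=3: (-0.31410 + 0.14175j) × (-0.23841 + 0.23038j) = 0.04223 - 0.10615j  (running Σ = -0.08726 + 0.09201j)
  m=4: (-0.00301 - 0.07229j) × (-0.06796 - 0.12418j) = -0.00877 + 0.00529j  (running Σ = -0.09603 + 0.09729j)
  m=5: (-0.34747 - 0.12317j) × (-0.32228 + 0.07656j) = 0.12141 + 0.01309j  (running Σ = 0.02538 + 0.11038j)
  m=6: (0.25740 - 0.29174j) × (0.01415 - 0.41281j) = -0.11679 - 0.11038j  (running Σ = -0.09141 - 0.00000j)
Σ over m = -0.09141 - 0.00000j; ×(4π/13) → -0.08836 - 0.00000j. Real part: -0.088361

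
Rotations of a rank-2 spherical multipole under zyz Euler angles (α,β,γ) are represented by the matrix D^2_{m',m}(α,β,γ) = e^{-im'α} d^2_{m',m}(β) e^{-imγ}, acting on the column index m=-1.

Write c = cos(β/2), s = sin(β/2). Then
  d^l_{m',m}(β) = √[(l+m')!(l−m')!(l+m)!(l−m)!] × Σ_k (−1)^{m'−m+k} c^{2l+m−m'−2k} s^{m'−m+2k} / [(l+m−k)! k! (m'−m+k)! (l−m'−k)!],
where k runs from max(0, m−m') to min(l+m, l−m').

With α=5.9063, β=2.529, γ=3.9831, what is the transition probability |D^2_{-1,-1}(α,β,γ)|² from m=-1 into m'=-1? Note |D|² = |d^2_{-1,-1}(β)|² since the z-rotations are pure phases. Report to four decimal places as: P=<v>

First d^2_{-1,-1}(β=2.5290), then the phase factors e^{-i(-1)α} and e^{-i(-1)γ}:
With c≡cos(β/2)=0.301529 and s≡sin(β/2)=0.953457, N=[1·6·1·6]^{1/2}=6.000000
Admissible k: 0..1 (factorial args all ≥0)
  k=0: (−1)^0·6.0000/(6)·0.3015^4·0.9535^0 = +0.008266
  k=1: (−1)^1·6.0000/(2)·0.3015^2·0.9535^2 = -0.247961
d^2_{-1,-1}(2.5290) = +0.008266 -0.247961 = -0.239694
|D^2_{-1,-1}|² = |d^2_{-1,-1}(β)|² = (-0.239694)² = 0.057453 (the z-rotation phases have unit modulus)

P=0.0575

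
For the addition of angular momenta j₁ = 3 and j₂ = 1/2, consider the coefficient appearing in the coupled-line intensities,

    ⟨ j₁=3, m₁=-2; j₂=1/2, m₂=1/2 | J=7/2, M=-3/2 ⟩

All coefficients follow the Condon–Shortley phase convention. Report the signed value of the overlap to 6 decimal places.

+0.534522

√[8·0!6!1!/8! · 1!5!1!0!2!5!] = √(28800/7)
  +(−1)^0/∏(0,0,5,1,1,0)! = 1/120  (running 1/120)
⟨..|..⟩ = √(28800/7)·(1/120) = +0.534522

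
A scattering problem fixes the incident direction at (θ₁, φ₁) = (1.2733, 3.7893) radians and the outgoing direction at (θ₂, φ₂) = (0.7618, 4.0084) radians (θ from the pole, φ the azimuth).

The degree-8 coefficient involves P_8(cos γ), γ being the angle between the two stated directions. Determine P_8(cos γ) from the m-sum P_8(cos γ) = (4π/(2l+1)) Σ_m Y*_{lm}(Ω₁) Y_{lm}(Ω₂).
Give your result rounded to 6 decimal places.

Summing Y*_{l m}(θ₁,φ₁)·Y_{l m}(θ₂,φ₂) over m ∈ [−8, 8]; prefactor 4π/(2·8+1) = 0.739198:
  term(m=-8) = -0.001729-0.009396i   from Y*(Ω₁)=+0.162728-0.320933i, Y(Ω₂)=+0.021117-0.016096i
  term(m=-7) = +0.001822-0.049100i   from Y*(Ω₁)=+0.078325+0.434283i, Y(Ω₂)=-0.108766-0.023813i
  term(m=-6) = +0.005870-0.022409i   from Y*(Ω₁)=-0.061063-0.056279i, Y(Ω₂)=+0.130907+0.246341i
  term(m=-5) = -0.066706+0.129615i   from Y*(Ω₁)=-0.324285-0.031536i, Y(Ω₂)=+0.165269-0.415767i
  term(m=-4) = -0.054525+0.065476i   from Y*(Ω₁)=+0.181637-0.111554i, Y(Ω₂)=-0.378727+0.127880i
  term(m=-3) = +0.003040-0.002347i   from Y*(Ω₁)=+0.085787-0.219663i, Y(Ω₂)=+0.013959+0.008390i
  term(m=-2) = -0.085640+0.040130i   from Y*(Ω₁)=+0.069783+0.246967i, Y(Ω₂)=+0.059737+0.363648i
  term(m=-1) = +0.037455-0.008340i   from Y*(Ω₁)=+0.152608+0.115462i, Y(Ω₂)=+0.129789-0.152849i
  term(m=+0) = -0.083751-0.000000i   from Y*(Ω₁)=-0.266876-0.000000i, Y(Ω₂)=+0.313819+0.000000i
  term(m=+1) = +0.037455+0.008340i   from Y*(Ω₁)=-0.152608+0.115462i, Y(Ω₂)=-0.129789-0.152849i
  term(m=+2) = -0.085640-0.040130i   from Y*(Ω₁)=+0.069783-0.246967i, Y(Ω₂)=+0.059737-0.363648i
  term(m=+3) = +0.003040+0.002347i   from Y*(Ω₁)=-0.085787-0.219663i, Y(Ω₂)=-0.013959+0.008390i
  term(m=+4) = -0.054525-0.065476i   from Y*(Ω₁)=+0.181637+0.111554i, Y(Ω₂)=-0.378727-0.127880i
  term(m=+5) = -0.066706-0.129615i   from Y*(Ω₁)=+0.324285-0.031536i, Y(Ω₂)=-0.165269-0.415767i
  term(m=+6) = +0.005870+0.022409i   from Y*(Ω₁)=-0.061063+0.056279i, Y(Ω₂)=+0.130907-0.246341i
  term(m=+7) = +0.001822+0.049100i   from Y*(Ω₁)=-0.078325+0.434283i, Y(Ω₂)=+0.108766-0.023813i
  term(m=+8) = -0.001729+0.009396i   from Y*(Ω₁)=+0.162728+0.320933i, Y(Ω₂)=+0.021117+0.016096i
Accumulated sum -0.404576+0.000000i; after 4π/(2l+1) scaling, -0.299062+0.000000i ⇒ P_8 = -0.299062

-0.299062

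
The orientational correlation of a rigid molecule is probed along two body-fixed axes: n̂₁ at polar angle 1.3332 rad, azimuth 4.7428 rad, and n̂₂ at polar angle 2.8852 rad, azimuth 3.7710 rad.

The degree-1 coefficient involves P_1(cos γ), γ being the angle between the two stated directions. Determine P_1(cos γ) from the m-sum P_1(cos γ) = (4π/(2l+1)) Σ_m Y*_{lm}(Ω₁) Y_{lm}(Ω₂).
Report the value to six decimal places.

-0.088711

Summing Y*_{l m}(θ₁,φ₁)·Y_{l m}(θ₂,φ₂) over m ∈ [−1, 1]; prefactor 4π/(2·1+1) = 4.188790:
  [-1]  conj(Y_{1,-1})(Ω₁) = 0.01021 - 0.33563j ; Y_{1,-1}(Ω₂) = -0.07083 + 0.05158j ; Δ = 0.01659 + 0.02430j
  [+0]  conj(Y_{1,0})(Ω₁) = 0.11500 + 0.00000j ; Y_{1,0}(Ω₂) = -0.47263 + 0.00000j ; Δ = -0.05435 + 0.00000j
  [+1]  conj(Y_{1,1})(Ω₁) = -0.01021 - 0.33563j ; Y_{1,1}(Ω₂) = 0.07083 + 0.05158j ; Δ = 0.01659 - 0.02430j
Total Σ_m = -0.02118 + 0.00000j. Multiply by 4.188790: -0.08871 + 0.00000j. P_1(cos γ) = -0.088711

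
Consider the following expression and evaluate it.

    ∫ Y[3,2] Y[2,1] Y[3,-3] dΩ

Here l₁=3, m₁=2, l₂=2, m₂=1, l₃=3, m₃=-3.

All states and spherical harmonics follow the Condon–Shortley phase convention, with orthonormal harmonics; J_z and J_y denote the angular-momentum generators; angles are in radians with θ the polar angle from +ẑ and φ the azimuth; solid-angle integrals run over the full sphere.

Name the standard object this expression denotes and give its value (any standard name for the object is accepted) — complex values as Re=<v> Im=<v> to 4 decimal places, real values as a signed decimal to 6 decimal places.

Gaunt coefficient, -0.210261

This is a Gaunt coefficient — the integral of a triple product of spherical harmonics over the sphere.
m-sum 0 ✓  L=8 even ✓  1≤3≤5 ✓
Π(2lᵢ+1) = 7×5×7 = 245
triangle coeff Δ(3,2,3) = 1/3780
Σ_t [0,2]: t=0:+1/24 t=1:−1/4 t=2:+1/24 = -1/6
(3j)²=4/105 [(3 2 3; 0 0 0)], sign=+1
Σ_t [1,1]: t=1:−1/48 = -1/48
(3j)²=5/84 [(3 2 3; 2 1 -3)], sign=-1
⇒ 4πI² = 5/9
I = (-1)√(5/9/(4π)) = -0.21026104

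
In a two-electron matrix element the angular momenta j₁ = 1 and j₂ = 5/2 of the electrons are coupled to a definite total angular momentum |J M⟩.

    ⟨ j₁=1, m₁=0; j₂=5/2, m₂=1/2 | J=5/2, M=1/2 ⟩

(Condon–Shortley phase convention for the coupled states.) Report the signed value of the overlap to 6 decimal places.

−√(1/35) ≈ -0.169031

triangle: 1!×1!×4!/7! = 24/5040
(j±m)!: 1!×1!×3!×2!×3!×2! = 144
prefactor² = (2J+1)×Δ×N² = 144/35
  k=0: +1/(0!×1!×1!×3!×0!×1!) = 1/6
  k=1: −1/(1!×0!×0!×2!×1!×2!) = -1/4
Σ = -1/12  ⇒  CG² = 144/35×(-1/12)² = 1/35
CG = −√(1/35) = -0.169031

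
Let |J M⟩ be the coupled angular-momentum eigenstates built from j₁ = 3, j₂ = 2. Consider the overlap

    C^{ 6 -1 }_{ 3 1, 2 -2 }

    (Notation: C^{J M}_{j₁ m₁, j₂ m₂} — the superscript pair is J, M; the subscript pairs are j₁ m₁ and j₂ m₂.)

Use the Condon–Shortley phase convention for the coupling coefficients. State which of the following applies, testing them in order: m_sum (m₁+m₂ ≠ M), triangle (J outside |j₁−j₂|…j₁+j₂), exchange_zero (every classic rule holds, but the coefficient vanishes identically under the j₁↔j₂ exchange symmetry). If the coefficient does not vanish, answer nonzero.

triangle

m-sum: m₁+m₂ = 1+(-2) = -1, M = -1  ✓
triangle: need |j₁−j₂| ≤ J ≤ j₁+j₂, i.e. J ∈ [1, 5]; J = 6 is outside ✗ ⇒ coefficient is 0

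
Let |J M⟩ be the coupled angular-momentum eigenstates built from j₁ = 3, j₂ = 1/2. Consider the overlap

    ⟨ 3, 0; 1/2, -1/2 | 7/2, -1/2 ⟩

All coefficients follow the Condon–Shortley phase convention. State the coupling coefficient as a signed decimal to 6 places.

triangle: 0!·6!·1!/8! = 720/40320
(j±m)!: 3!·3!·0!·1!·3!·4! = 5184
prefactor² = (2J+1)·Δ·N² = 5184/7
  k=0: +1/(0!·0!·3!·0!·3!·1!) = 1/36
Σ = 1/36  ⇒  CG² = 5184/7·(1/36)² = 4/7
CG = +√(4/7) = +0.755929

+√(4/7) ≈ +0.755929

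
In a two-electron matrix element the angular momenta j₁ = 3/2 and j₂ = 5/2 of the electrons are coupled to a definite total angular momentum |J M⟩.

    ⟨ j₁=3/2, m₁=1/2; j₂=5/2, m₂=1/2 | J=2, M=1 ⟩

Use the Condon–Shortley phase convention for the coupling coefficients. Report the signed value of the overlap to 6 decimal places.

triangle: 2!×1!×3!/7! = 12/5040
(j±m)!: 2!×1!×3!×2!×3!×1! = 144
prefactor² = (2J+1)×Δ×N² = 12/7
  k=0: +1/(0!×2!×1!×3!×0!×0!) = 1/12
  k=1: −1/(1!×1!×0!×2!×1!×1!) = -1/2
Σ = -5/12  ⇒  CG² = 12/7×(-5/12)² = 25/84
CG = −√(25/84) = -0.545545

-0.545545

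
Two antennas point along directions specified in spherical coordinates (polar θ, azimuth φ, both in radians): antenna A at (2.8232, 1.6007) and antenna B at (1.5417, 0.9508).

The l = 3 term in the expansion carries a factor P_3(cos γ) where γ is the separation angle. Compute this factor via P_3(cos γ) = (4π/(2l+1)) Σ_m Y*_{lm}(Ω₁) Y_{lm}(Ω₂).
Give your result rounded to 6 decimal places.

Expand P_3 via completeness: Σ_{m} conj(Y_{3,m}) at Ω₁ times Y_{3,m} at Ω₂ —
  [-3]  conj(Y_{3,-3})(Ω₁) = (0.001147, -0.012747) ; Y_{3,-3}(Ω₂) = (-0.399391, -0.118832) ; Δ = (-0.001973, 0.004955)
  [-2]  conj(Y_{3,-2})(Ω₁) = (0.094945, 0.005685) ; Y_{3,-2}(Ω₂) = (-0.009649, -0.028096) ; Δ = (-0.000756, -0.002722)
  [-1]  conj(Y_{3,-1})(Ω₁) = (-0.010617, 0.354945) ; Y_{3,-1}(Ω₂) = (-0.186904, 0.261806) ; Δ = (-0.090942, -0.069121)
  [+0]  conj(Y_{3,0})(Ω₁) = (-0.535185, -0.000000) ; Y_{3,0}(Ω₂) = (-0.032524, 0.000000) ; Δ = (0.017406, 0.000000)
  [+1]  conj(Y_{3,1})(Ω₁) = (0.010617, 0.354945) ; Y_{3,1}(Ω₂) = (0.186904, 0.261806) ; Δ = (-0.090942, 0.069121)
  [+2]  conj(Y_{3,2})(Ω₁) = (0.094945, -0.005685) ; Y_{3,2}(Ω₂) = (-0.009649, 0.028096) ; Δ = (-0.000756, 0.002722)
  [+3]  conj(Y_{3,3})(Ω₁) = (-0.001147, -0.012747) ; Y_{3,3}(Ω₂) = (0.399391, -0.118832) ; Δ = (-0.001973, -0.004955)
Σ over m = (-0.169937, -0.000000); ×(4π/7) → (-0.305070, -0.000000). Real part: -0.305070

-0.305070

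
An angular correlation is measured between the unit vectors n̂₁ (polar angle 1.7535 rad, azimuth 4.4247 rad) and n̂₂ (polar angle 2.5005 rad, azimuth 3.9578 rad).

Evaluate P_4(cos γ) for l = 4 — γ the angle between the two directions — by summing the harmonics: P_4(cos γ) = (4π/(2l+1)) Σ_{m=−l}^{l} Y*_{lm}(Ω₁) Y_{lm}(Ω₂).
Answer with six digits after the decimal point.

Summing Y*_{l m}(θ₁,φ₁)·Y_{l m}(θ₂,φ₂) over m ∈ [−4, 4]; prefactor 4π/(2·4+1) = 1.396263:
  m=-4: Y*=(0.168746, -0.377828)  Y=(-0.056189, 0.006960)  product (-0.006852, 0.022404)
  m=-3: Y*=(-0.164314, -0.140585)  Y=(-0.165100, -0.137090)  product (0.007855, 0.045736)
  m=-2: Y*=(0.208683, -0.135348)  Y=(-0.025761, -0.417542)  product (-0.061889, -0.083647)
  m=-1: Y*=(-0.066406, -0.224422)  Y=(0.232398, -0.247178)  product (-0.070905, -0.035741)
  m=+0: Y*=(0.216629, -0.000000)  Y=(-0.193547, 0.000000)  product (-0.041928, 0.000000)
  m=+1: Y*=(0.066406, -0.224422)  Y=(-0.232398, -0.247178)  product (-0.070905, 0.035741)
  m=+2: Y*=(0.208683, 0.135348)  Y=(-0.025761, 0.417542)  product (-0.061889, 0.083647)
  m=+3: Y*=(0.164314, -0.140585)  Y=(0.165100, -0.137090)  product (0.007855, -0.045736)
  m=+4: Y*=(0.168746, 0.377828)  Y=(-0.056189, -0.006960)  product (-0.006852, -0.022404)
Accumulated sum (-0.305510, 0.000000); after 4π/(2l+1) scaling, (-0.426572, 0.000000) ⇒ P_4 = -0.426572

-0.426572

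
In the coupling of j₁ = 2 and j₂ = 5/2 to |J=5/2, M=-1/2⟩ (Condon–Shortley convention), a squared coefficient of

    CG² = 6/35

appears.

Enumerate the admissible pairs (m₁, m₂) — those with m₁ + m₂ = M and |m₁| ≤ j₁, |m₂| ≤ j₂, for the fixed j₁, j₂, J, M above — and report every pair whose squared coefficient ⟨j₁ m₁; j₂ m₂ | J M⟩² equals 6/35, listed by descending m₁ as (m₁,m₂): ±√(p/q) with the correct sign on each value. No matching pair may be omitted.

(1,-3/2): +√(6/35)

Admissible pairs with m₁+m₂ = M = -1/2: (-2,3/2), (-1,1/2), (0,-1/2), (1,-3/2), (2,-5/2)
  (m₁,m₂)=(2,-5/2): CG² = 3/14, CG = +√(3/14)
  (m₁,m₂)=(1,-3/2): CG² = 6/35, CG = +√(6/35)   ← matches the target
  (m₁,m₂)=(0,-1/2): CG² = 8/35, CG = −√(8/35)
  (m₁,m₂)=(-1,1/2): CG² = 0/1, CG = 0
  (m₁,m₂)=(-2,3/2): CG² = 27/70, CG = +√(27/70)
Pairs with CG² = 6/35: (1,-3/2): +√(6/35)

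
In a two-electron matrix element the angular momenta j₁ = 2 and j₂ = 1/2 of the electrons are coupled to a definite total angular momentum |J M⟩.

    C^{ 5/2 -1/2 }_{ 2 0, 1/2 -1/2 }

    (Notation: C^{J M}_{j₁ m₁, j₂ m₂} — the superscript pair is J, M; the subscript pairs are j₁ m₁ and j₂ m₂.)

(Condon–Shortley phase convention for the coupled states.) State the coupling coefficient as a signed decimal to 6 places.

+√(3/5) = +0.774597

j₁+j₂−J=0  J+j₁−j₂=4  J−j₁+j₂=1  j₁+j₂+J+1=6
(j₁±m₁, j₂±m₂, J±M) = (2,2,0,1,2,3)
P² = 48/5
sum k=0..0:
  [0] +1/4 = 1/4
S = 1/4
C² = P²·S² = 3/5 ; C = +0.774597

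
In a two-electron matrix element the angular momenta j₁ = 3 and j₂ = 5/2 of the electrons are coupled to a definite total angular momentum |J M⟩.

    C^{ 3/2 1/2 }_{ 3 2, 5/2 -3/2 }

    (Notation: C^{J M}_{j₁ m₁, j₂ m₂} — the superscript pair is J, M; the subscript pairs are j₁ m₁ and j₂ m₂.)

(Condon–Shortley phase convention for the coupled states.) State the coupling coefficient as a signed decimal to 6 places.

−√(1/21) ≈ -0.218218

√[4·4!2!1!/8! · 5!1!1!4!2!1!] = √(192/7)
  +(−1)^0/∏(0,4,1,1,1,0)! = 1/24  (running 1/24)
  +(−1)^1/∏(1,3,0,0,2,1)! = -1/12  (running -1/24)
⟨..|..⟩ = √(192/7)·(-1/24) = -0.218218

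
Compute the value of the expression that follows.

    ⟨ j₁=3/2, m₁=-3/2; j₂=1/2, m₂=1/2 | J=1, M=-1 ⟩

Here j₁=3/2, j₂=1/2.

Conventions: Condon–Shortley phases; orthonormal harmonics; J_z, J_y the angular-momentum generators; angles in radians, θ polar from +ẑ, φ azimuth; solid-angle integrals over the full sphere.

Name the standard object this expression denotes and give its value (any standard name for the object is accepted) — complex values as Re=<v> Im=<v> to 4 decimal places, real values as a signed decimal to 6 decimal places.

This is a Clebsch–Gordan (vector-coupling) coefficient.
j₁+j₂−J=1  J+j₁−j₂=2  J−j₁+j₂=0  j₁+j₂+J+1=4
(j₁±m₁, j₂±m₂, J±M) = (0,3,1,0,0,2)
P² = 3
sum k=1..1:
  [1] −1/2 = -1/2
S = -1/2
C² = P²·S² = 3/4 ; C = -0.866025

Clebsch–Gordan coefficient, −√(3/4) ≈ -0.866025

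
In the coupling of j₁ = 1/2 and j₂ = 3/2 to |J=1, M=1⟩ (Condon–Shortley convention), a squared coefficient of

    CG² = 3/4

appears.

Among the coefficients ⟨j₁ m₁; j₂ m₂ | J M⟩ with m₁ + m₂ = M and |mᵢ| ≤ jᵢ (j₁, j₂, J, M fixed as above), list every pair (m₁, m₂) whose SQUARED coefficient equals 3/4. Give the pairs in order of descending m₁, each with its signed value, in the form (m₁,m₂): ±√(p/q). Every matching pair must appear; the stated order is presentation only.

(-1/2,3/2): −√(3/4)

Admissible pairs with m₁+m₂ = M = 1: (-1/2,3/2), (1/2,1/2)
  (m₁,m₂)=(1/2,1/2): CG² = 1/4, CG = +√(1/4)
  (m₁,m₂)=(-1/2,3/2): CG² = 3/4, CG = −√(3/4)   ← matches the target
Pairs with CG² = 3/4: (-1/2,3/2): −√(3/4)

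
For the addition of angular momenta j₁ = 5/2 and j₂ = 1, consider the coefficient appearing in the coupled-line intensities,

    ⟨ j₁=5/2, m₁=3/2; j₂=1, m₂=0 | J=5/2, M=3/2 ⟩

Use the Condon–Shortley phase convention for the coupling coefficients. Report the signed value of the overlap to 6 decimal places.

+0.507093  (= +√(9/35))

j₁+j₂−J=1  J+j₁−j₂=4  J−j₁+j₂=1  j₁+j₂+J+1=7
(j₁±m₁, j₂±m₂, J±M) = (4,1,1,1,4,1)
P² = 576/35
sum k=0..1:
  [0] +1/6 = 1/6
  [1] −1/24 = -1/24
S = 1/8
C² = P²·S² = 9/35 ; C = +0.507093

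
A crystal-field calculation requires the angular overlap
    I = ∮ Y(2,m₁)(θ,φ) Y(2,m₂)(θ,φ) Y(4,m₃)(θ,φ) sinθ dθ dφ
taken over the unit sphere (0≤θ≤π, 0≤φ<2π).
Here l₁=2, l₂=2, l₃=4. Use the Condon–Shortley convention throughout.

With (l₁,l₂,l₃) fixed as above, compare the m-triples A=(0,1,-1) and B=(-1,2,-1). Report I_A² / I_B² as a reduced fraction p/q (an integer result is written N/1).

6/1

l's match ⇒ only the (l;m) 3-j factors differ between A and B.
A: triangle coeff Δ(2,2,4) = 1/630; Σ_t [0,0]: t=0:+1/24 = 1/24; (3j)²=1/21 [(2 2 4; 0 1 -1)], sign=-1
B: triangle coeff Δ(2,2,4) = 1/630; Σ_t [0,0]: t=0:+1/144 = 1/144; (3j)²=1/126 [(2 2 4; -1 2 -1)], sign=-1
I_A²/I_B² = (1/21)/(1/126) = 6/1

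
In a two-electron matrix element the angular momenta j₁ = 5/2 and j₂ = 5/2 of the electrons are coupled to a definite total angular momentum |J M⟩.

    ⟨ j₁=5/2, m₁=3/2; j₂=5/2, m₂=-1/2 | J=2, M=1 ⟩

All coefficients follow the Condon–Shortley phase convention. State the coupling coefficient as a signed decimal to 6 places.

j₁+j₂−J=3  J+j₁−j₂=2  J−j₁+j₂=2  j₁+j₂+J+1=8
(j₁±m₁, j₂±m₂, J±M) = (4,1,2,3,3,1)
P² = 36/7
sum k=0..1:
  [0] +1/12 = 1/12
  [1] −1/4 = -1/4
S = -1/6
C² = P²·S² = 1/7 ; C = -0.377964

−√(1/7) ≈ -0.377964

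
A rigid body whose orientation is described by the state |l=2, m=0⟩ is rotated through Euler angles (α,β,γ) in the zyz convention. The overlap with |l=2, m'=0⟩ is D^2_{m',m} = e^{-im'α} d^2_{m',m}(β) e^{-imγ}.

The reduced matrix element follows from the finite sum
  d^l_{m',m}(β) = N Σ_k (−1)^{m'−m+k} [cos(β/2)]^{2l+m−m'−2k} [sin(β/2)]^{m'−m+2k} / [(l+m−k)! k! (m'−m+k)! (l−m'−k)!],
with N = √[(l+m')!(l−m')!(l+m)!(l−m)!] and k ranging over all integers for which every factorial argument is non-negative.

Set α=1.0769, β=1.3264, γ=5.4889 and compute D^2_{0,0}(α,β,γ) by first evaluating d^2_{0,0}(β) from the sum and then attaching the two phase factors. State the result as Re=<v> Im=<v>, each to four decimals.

Re=-0.4122 Im=0.0000

D^2_{0,0}(1.0769,1.3264,5.4889) = e^{-i·0·1.0769}·d^2_{0,0}(1.3264)·e^{-i·0·5.4889}. Compute d first:
c=cos(1.326400/2)=0.788026, s=sin(1.326400/2)=0.615642; N=√[2·2·2·2]=4.000000
The bounds max(0,m−m')=0 and min(l+m,l−m')=2 give 3 terms
  k=0: (−1)^0·4.0000/(4)·0.7880^4·0.6156^0 = +0.385623
  k=1: (−1)^1·4.0000/(1)·0.7880^2·0.6156^2 = -0.941450
  k=2: (−1)^2·4.0000/(4)·0.7880^0·0.6156^4 = +0.143652
d^2_{0,0}(1.3264) = +0.385623 -0.941450 +0.143652 = -0.412175
Attach z-rotation phases: D = e^{-i(0)(1.0769)}·(-0.412175)·e^{-i(0)(5.4889)} = -0.412175+0.000000i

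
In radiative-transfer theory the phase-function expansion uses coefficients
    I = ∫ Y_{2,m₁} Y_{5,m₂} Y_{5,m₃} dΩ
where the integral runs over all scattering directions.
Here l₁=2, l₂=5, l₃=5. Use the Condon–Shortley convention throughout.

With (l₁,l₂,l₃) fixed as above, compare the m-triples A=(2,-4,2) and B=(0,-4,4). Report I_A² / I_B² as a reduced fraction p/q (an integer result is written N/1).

2/1

l's match ⇒ only the (l;m) 3-j factors differ between A and B.
A: triangle coeff Δ(2,5,5) = 1/38610; Σ_t [0,0]: t=0:+1/20160 = 1/20160; (3j)²=12/715 [(2 5 5; 2 -4 2)], sign=-1
B: triangle coeff Δ(2,5,5) = 1/38610; Σ_t [0,1]: t=0:+1/20160 t=1:−1/40320 = 1/40320; (3j)²=6/715 [(2 5 5; 0 -4 4)], sign=-1
I_A²/I_B² = (12/715)/(6/715) = 2/1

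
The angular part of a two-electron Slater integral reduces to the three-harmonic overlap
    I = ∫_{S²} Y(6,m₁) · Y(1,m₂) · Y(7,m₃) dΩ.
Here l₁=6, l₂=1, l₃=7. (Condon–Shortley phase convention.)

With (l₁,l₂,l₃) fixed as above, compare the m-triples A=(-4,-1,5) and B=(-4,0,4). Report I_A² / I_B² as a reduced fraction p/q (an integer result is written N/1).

l's match ⇒ only the (l;m) 3-j factors differ between A and B.
A: triangle coeff Δ(6,1,7) = 1/1365; Σ_t [0,0]: t=0:+1/14515200 = 1/14515200; (3j)²=22/455 [(6 1 7; -4 -1 5)], sign=+1
B: triangle coeff Δ(6,1,7) = 1/1365; Σ_t [0,0]: t=0:+1/7257600 = 1/7257600; (3j)²=11/455 [(6 1 7; -4 0 4)], sign=-1
I_A²/I_B² = (22/455)/(11/455) = 2/1

2/1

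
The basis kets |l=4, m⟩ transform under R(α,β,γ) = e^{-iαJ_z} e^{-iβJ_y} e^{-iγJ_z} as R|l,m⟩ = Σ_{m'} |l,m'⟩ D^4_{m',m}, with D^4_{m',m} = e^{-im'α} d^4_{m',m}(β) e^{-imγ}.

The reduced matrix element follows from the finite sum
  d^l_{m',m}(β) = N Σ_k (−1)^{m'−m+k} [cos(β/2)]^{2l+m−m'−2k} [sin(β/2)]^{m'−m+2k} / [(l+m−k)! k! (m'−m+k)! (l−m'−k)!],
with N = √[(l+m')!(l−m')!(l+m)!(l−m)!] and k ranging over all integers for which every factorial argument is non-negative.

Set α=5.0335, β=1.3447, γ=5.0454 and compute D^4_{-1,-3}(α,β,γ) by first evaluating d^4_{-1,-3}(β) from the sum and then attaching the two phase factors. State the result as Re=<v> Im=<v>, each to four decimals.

D^4_{-1,-3}(5.0335,1.3447,5.0454) = e^{-i·-1·5.0335}·d^4_{-1,-3}(1.3447)·e^{-i·-3·5.0454}. Compute d first:
Half-angle: c=0.782360, s=0.622826. N=√(6·120·1·5040)=1904.940944
Admissible k: 0..1 (factorial args all ≥0)
  k=0: (−1)^2·1904.9409/(240)·0.7824^6·0.6228^2 = +0.706065
  k=1: (−1)^3·1904.9409/(144)·0.7824^4·0.6228^4 = -0.745785
d^4_{-1,-3}(1.3447) = +0.706065 -0.745785 = -0.039720
D = (+0.315621-0.948885i)·(-0.039720)·(-0.840948+0.541116i) = -0.009852-0.038479i

Re=-0.0099 Im=-0.0385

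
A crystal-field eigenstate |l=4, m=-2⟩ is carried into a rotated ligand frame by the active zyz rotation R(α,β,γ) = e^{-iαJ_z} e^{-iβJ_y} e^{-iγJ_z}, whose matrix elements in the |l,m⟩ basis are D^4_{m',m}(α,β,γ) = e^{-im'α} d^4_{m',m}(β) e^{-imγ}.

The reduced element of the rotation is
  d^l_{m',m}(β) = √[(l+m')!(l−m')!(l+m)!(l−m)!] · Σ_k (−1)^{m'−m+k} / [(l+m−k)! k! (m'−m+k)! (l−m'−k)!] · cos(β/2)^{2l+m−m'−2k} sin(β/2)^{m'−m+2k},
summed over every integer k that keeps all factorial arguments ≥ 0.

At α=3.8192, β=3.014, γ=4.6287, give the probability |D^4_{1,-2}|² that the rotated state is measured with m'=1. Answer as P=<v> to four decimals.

D^4_{1,-2}(3.8192,3.0140,4.6287) = e^{-i·1·3.8192}·d^4_{1,-2}(3.0140)·e^{-i·-2·4.6287}. Compute d first:
Half-angle: c=0.063753, s=0.997966. N=√(120·6·2·720)=1018.233765
k: max(0,(-2)−(1))=0 … min(4+(-2),4−(1))=2
  k=0: (−1)^3·1018.2338/(72)·0.0638^5·0.9980^3 = -0.000015
  k=1: (−1)^4·1018.2338/(48)·0.0638^3·0.9980^5 = +0.005441
  k=2: (−1)^5·1018.2338/(240)·0.0638^1·0.9980^7 = -0.266653
d^4_{1,-2}(3.0140) = -0.000015 +0.005441 -0.266653 = -0.261227
|D^4_{1,-2}|² = |d^4_{1,-2}(β)|² = (-0.261227)² = 0.068239 (the z-rotation phases have unit modulus)

P=0.0682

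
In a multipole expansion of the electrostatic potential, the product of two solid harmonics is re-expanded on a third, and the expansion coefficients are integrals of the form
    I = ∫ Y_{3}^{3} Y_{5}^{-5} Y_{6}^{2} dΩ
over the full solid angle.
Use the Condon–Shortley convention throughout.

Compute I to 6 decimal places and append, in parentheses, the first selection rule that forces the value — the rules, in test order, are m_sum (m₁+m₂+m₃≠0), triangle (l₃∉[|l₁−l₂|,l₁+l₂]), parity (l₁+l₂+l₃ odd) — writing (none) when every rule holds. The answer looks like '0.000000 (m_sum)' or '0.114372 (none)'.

-0.036034 (none)

Rules hold: Σm=0, L=14 even, 2≤6≤8.
N = 7·11·13 = 1001
Δ = 2!·4!·8!/15! = 1/675675
Racah Σ t=0..2: t=0:+1/8640 t=1:−1/2304 t=2:+1/8640 = -7/34560
⇒ 3j(3 5 6; 0 0 0)² = 7/429, sgn -1
Racah Σ t=0..0: t=0:+1/1935360 = 1/1935360
⇒ 3j(3 5 6; 3 -5 2)² = 1/1001, sgn +1
4πI² = N·(3j₀)²·(3jₘ)² = 7/429
I = -1·√(0.016317/4π) = -0.03603425
No selection rule forces the value: the integral is nonzero (none).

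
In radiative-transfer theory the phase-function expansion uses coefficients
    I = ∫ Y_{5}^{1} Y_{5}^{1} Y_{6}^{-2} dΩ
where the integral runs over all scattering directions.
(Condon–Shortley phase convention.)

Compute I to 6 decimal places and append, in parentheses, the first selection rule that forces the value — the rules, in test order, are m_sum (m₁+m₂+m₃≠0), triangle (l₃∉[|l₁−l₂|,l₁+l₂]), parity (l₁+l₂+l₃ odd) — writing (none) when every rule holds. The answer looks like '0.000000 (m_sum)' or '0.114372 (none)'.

0.125759 (none)

Rules hold: Σm=0, L=16 even, 0≤6≤10.
N = 11·11·13 = 1573
Δ = 4!·6!·6!/17! = 1/28588560
Racah Σ t=0..4: t=0:+1/345600 t=1:−1/13824 t=2:+1/5184 t=3:−1/13824 t=4:+1/345600 = 7/129600
⇒ 3j(5 5 6; 0 0 0)² = 80/7293, sgn +1
Racah Σ t=0..4: t=0:+1/829440 t=1:−1/25920 t=2:+1/9216 t=3:−1/25920 t=4:+1/829440 = 7/207360
⇒ 3j(5 5 6; 1 1 -2)² = 28/2431, sgn +1
4πI² = N·(3j₀)²·(3jₘ)² = 2240/11271
I = +1·√(0.19874/4π) = 0.12575865
No selection rule forces the value: the integral is nonzero (none).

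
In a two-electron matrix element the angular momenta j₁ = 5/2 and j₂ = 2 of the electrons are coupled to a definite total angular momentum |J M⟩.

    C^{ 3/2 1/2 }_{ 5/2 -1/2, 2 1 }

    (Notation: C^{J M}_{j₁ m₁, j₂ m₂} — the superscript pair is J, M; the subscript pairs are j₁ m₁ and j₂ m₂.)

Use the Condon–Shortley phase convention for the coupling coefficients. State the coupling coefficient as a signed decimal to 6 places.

+√(5/21) = +0.487950

√[4·3!2!1!/7! · 2!3!3!1!2!1!] = √(48/35)
  +(−1)^2/∏(2,1,1,1,1,0)! = 1/2  (running 1/2)
  +(−1)^3/∏(3,0,0,0,2,1)! = -1/12  (running 5/12)
⟨..|..⟩ = √(48/35)·(5/12) = +0.487950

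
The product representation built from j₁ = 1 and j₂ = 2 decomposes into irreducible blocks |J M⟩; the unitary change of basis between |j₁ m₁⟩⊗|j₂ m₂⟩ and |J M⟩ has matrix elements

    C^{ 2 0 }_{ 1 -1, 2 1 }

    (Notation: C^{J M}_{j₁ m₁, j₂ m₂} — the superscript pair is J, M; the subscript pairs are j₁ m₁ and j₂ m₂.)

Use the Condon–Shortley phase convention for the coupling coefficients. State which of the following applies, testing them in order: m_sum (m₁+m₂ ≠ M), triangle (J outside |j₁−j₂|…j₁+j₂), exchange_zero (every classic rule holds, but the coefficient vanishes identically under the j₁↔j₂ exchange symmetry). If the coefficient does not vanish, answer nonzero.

nonzero

m-sum: m₁+m₂ = -1+1 = 0, M = 0  ✓
triangle: |j₁−j₂| = 1 ≤ J = 2 ≤ j₁+j₂ = 3  ✓
exchange: j₁≠j₂ or m₁≠m₂ — the exchange symmetry imposes no constraint here
value check: CG = −√(1/2) = -0.707107 ≠ 0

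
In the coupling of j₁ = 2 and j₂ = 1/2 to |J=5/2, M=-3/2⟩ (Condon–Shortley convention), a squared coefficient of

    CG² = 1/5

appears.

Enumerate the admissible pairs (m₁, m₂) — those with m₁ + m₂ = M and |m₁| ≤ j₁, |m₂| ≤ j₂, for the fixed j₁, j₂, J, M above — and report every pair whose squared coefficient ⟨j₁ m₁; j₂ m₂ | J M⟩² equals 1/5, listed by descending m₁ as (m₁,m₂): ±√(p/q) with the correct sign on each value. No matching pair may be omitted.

Admissible pairs with m₁+m₂ = M = -3/2: (-2,1/2), (-1,-1/2)
  (m₁,m₂)=(-1,-1/2): CG² = 4/5, CG = +√(4/5)
  (m₁,m₂)=(-2,1/2): CG² = 1/5, CG = +√(1/5)   ← matches the target
Pairs with CG² = 1/5: (-2,1/2): +√(1/5)

(-2,1/2): +√(1/5)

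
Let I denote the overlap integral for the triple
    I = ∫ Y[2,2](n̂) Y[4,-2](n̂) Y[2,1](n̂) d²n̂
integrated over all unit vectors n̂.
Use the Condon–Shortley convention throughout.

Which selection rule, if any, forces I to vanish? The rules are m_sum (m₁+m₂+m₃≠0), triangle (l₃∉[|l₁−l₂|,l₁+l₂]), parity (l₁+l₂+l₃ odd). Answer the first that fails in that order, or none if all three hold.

m₁+m₂+m₃ = 2 − 2 + 1 = 1  ✗
triangle: |2−4|=2 ≤ l₃=2 ≤ 2+4=6
parity: l₁+l₂+l₃ = 8 is even

m_sum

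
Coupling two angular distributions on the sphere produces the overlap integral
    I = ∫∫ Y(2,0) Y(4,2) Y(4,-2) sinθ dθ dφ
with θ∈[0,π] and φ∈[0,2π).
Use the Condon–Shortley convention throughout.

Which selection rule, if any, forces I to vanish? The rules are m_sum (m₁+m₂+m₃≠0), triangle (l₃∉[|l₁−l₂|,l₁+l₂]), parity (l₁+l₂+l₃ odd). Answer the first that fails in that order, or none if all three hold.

none

m₁+m₂+m₃ = 0 + 2 − 2 = 0  ✓
triangle: |2−4|=2 ≤ l₃=4 ≤ 2+4=6  ✓
parity: l₁+l₂+l₃ = 10 is even  ✓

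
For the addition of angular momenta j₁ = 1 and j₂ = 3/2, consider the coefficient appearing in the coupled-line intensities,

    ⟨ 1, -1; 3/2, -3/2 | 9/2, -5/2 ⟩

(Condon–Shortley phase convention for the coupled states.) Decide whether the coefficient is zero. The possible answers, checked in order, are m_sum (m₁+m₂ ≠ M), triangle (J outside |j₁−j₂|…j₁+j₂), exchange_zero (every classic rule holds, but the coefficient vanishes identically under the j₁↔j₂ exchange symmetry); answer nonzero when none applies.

m-sum: m₁+m₂ = -1+(-3/2) = -5/2, M = -5/2  ✓
triangle: need |j₁−j₂| ≤ J ≤ j₁+j₂, i.e. J ∈ [1/2, 5/2]; J = 9/2 is outside ✗ ⇒ coefficient is 0

triangle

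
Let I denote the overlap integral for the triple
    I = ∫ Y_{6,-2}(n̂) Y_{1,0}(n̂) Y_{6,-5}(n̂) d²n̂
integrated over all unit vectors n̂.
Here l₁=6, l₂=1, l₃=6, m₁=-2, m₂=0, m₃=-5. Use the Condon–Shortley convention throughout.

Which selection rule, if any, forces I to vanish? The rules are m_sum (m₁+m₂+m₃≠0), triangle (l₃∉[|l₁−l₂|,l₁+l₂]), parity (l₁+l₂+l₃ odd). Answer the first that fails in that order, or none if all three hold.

azimuthal sum: -2 + 0 − 5 = -7  ✗
5 ≤ 6 ≤ 7 (triangle on l)
L = 6 + 1 + 6 = 13 (odd)

m_sum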